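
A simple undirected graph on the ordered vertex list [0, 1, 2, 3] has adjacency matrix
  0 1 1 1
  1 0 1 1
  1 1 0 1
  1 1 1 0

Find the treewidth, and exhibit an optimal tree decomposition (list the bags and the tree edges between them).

With just one bag of size 4, the width is 4 − 1 = 3, so tw(G) ≤ 3. For the lower bound, the 4 vertices {0, 1, 2, 3} are pairwise adjacent, and any tree decomposition puts a clique entirely inside one bag — forcing width ≥ 3. Therefore the treewidth is 3.

Treewidth 3.
One optimal decomposition is:
Bags: B1 = {0, 1, 2, 3}
Tree: (single bag)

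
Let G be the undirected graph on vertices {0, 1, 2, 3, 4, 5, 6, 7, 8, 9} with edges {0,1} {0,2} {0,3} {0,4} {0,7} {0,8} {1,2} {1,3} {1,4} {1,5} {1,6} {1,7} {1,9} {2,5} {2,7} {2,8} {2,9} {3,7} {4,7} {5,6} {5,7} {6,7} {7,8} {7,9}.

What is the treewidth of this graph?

3

A width-3 tree decomposition is:
Bags: B1 = {0, 1, 3, 7}  B2 = {0, 1, 2, 7}  B3 = {0, 2, 7, 8}  B4 = {1, 2, 5, 7}  B5 = {1, 5, 6, 7}  B6 = {1, 2, 7, 9}  B7 = {0, 1, 4, 7}
Tree: B1–B2, B2–B3, B2–B4, B4–B5, B4–B6, B1–B7
Each bag holds 4 vertices, so the decomposition has width 3, which upper-bounds the treewidth. Conversely, {0, 2, 7, 8} is a clique of size 4, and the vertices of any clique must share a bag in every tree decomposition; so some bag has ≥ 4 vertices and tw(G) ≥ 3. The upper and lower bounds meet at 3, so that is the treewidth.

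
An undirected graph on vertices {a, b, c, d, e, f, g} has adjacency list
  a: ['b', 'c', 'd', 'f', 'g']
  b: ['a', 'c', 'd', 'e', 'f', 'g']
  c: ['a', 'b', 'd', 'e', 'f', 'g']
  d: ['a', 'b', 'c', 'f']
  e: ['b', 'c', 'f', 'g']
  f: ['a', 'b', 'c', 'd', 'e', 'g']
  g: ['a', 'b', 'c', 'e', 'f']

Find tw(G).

A width-4 tree decomposition is:
Bags: B1 = {a, b, c, f, g}  B2 = {b, c, e, f, g}  B3 = {a, b, c, d, f}
Tree: B1–B2, B1–B3
The largest bag has 5 vertices, giving width 4; this decomposition certifies tw(G) ≤ 4. For the lower bound, the 5 vertices {b, c, e, f, g} are pairwise adjacent, and any tree decomposition puts a clique entirely inside one bag — forcing width ≥ 4. Hence tw(G) = 4 exactly.

4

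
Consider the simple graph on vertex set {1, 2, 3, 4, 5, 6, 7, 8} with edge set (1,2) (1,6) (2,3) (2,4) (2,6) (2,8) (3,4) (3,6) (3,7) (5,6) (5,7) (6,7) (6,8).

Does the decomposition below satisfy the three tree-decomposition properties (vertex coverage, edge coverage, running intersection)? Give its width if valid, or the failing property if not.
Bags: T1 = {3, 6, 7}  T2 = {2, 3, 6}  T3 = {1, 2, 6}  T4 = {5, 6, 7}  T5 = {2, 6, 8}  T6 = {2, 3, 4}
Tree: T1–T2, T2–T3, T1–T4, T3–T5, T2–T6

Checking the three conditions: (i) the bags cover all of {1, 2, 3, 4, 5, 6, 7, 8}; (ii) for each edge, some bag contains both endpoints; (iii) the bags containing any fixed vertex form a subtree. All hold, so the decomposition is valid with width 3 − 1 = 2.

Yes; width 2.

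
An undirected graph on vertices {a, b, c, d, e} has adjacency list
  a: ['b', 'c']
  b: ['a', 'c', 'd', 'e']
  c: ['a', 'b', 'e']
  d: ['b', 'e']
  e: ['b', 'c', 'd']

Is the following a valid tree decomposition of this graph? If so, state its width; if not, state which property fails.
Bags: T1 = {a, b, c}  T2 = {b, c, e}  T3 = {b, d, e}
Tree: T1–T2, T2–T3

Checking the three conditions: (i) the bags cover all of {a, b, c, d, e}; (ii) for each edge, some bag contains both endpoints; (iii) the bags containing any fixed vertex form a subtree. All hold, so the decomposition is valid with width 3 − 1 = 2.

Yes; width 2.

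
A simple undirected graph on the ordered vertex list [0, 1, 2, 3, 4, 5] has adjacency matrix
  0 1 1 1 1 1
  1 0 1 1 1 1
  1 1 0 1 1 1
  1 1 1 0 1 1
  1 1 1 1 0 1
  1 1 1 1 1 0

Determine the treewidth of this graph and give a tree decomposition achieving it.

Treewidth 5.
One optimal decomposition is:
Bags: B1 = {0, 1, 2, 3, 4, 5}
Tree: (single bag)

A single bag containing all 6 vertices is trivially a valid decomposition of width 5. On the other hand G contains the 6-clique {0, 1, 2, 3, 4, 5}. A clique must lie in a single bag of any decomposition, so no decomposition can have width below 5. The upper and lower bounds meet at 5, so that is the treewidth.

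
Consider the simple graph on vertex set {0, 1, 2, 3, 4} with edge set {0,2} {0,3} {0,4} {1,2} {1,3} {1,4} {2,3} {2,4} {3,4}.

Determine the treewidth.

3

A width-3 tree decomposition is:
Bags: B1 = {0, 2, 3, 4}  B2 = {1, 2, 3, 4}
Tree: B1–B2
Every bag has size at most 4, so the width is 4 − 1 = 3 and tw(G) ≤ 3. On the other hand G contains the 4-clique {0, 2, 3, 4}. A clique must lie in a single bag of any decomposition, so no decomposition can have width below 3. The upper and lower bounds meet at 3, so that is the treewidth.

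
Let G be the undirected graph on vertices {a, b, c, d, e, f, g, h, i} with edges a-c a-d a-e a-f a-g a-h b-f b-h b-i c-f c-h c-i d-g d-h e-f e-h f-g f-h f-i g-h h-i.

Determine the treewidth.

3

A width-3 tree decomposition is:
Bags: B1 = {a, e, f, h}  B2 = {a, f, g, h}  B3 = {a, c, f, h}  B4 = {c, f, h, i}  B5 = {a, d, g, h}  B6 = {b, f, h, i}
Tree: B1–B2, B1–B3, B3–B4, B2–B5, B4–B6
The largest bag has 4 vertices, giving width 3; this decomposition certifies tw(G) ≤ 3. Conversely, {a, d, g, h} is a clique of size 4, and the vertices of any clique must share a bag in every tree decomposition; so some bag has ≥ 4 vertices and tw(G) ≥ 3. The upper and lower bounds meet at 3, so that is the treewidth.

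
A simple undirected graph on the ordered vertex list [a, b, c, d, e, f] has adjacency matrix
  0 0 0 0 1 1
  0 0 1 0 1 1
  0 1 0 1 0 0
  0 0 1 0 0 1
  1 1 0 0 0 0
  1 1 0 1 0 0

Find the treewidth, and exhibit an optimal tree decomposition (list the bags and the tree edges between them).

The largest bag has 3 vertices, giving width 2; this decomposition certifies tw(G) ≤ 2. The edges d–c–b–f–d form a cycle, so G is not a tree and its treewidth is at least 2. Therefore the treewidth is 2.

Treewidth 2.
One optimal decomposition is:
Bags: B1 = {c, d, f}  B2 = {b, c, f}  B3 = {a, b, f}  B4 = {a, b, e}
Tree: B1–B2, B2–B3, B3–B4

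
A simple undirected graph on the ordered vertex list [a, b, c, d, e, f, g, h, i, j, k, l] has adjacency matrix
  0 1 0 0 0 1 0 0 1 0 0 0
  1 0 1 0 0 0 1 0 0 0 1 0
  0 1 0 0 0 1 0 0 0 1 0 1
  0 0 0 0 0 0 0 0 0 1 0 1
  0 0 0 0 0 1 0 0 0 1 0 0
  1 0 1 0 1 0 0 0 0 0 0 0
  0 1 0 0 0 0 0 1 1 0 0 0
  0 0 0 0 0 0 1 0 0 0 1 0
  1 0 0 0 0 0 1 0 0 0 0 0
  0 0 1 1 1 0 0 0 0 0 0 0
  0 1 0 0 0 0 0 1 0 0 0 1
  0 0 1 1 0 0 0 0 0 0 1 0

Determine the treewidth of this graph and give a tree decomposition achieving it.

The largest bag has 4 vertices, giving width 3; this decomposition certifies tw(G) ≤ 3. For the lower bound: the 4 vertex sets {d,e,j}, {f}, {c}, {a,b,k,l} are disjoint, each induces a connected subgraph, and every pair is joined by at least one edge of G. Contracting each set to a single vertex therefore yields K_{4} as a minor, and since treewidth is minor-monotone, tw(G) ≥ tw(K_{4}) = 3. The upper and lower bounds meet at 3, so that is the treewidth.

Treewidth 3.
One such decomposition:
Bags: B1 = {d, e, f, j}  B2 = {c, d, f, j}  B3 = {c, d, f, l}  B4 = {a, c, f, l}  B5 = {a, b, c, l}  B6 = {a, b, k, l}  B7 = {a, b, i, k}  B8 = {b, g, i, k}  B9 = {g, h, i, k}
Tree: B1–B2, B2–B3, B3–B4, B4–B5, B5–B6, B6–B7, B7–B8, B8–B9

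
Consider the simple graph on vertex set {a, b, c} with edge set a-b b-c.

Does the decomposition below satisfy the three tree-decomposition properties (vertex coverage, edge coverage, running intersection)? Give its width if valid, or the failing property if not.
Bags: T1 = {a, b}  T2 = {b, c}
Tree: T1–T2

Yes; width 1.

Vertex coverage: the bags together contain {a, b, c}, the full vertex set. Edge coverage: each edge of G has both endpoints in at least one bag. Running intersection: for every vertex, the bags containing it form a connected subtree. All three properties hold, so this is a valid tree decomposition of width max|bag| − 1 = 1, and hence tw(G) ≤ 1.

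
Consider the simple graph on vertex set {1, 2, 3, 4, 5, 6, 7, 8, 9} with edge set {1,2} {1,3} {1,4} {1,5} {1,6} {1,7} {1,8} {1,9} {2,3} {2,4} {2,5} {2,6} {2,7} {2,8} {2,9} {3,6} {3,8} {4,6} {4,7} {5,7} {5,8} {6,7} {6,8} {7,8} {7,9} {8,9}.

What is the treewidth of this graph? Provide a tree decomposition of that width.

Every bag has size at most 5, so the width is 5 − 1 = 4 and tw(G) ≤ 4. For the lower bound, the 5 vertices {1, 2, 3, 6, 8} are pairwise adjacent, and any tree decomposition puts a clique entirely inside one bag — forcing width ≥ 4. Combining the bounds, tw(G) = 4.

Treewidth 4.
Bags: B1 = {1, 2, 6, 7, 8}  B2 = {1, 2, 4, 6, 7}  B3 = {1, 2, 3, 6, 8}  B4 = {1, 2, 5, 7, 8}  B5 = {1, 2, 7, 8, 9}
Tree: B1–B2, B1–B3, B1–B4, B1–B5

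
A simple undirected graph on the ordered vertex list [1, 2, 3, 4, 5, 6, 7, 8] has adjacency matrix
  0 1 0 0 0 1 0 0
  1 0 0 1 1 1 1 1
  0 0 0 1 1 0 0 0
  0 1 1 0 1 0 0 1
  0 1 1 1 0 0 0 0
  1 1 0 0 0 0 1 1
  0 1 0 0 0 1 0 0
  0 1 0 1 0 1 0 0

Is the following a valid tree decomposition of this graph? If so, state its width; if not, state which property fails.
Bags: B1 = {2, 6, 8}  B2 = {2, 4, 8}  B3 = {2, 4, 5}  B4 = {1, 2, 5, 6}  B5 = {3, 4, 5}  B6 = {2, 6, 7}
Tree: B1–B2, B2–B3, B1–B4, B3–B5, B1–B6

No — bags containing vertex 5 are not connected in the tree.

A tree decomposition must satisfy three properties: every vertex lies in some bag; for every edge, both endpoints lie together in some bag; and for every vertex, the bags containing it form a connected subtree. Here bags containing vertex 5 are not connected in the tree, so the decomposition is invalid.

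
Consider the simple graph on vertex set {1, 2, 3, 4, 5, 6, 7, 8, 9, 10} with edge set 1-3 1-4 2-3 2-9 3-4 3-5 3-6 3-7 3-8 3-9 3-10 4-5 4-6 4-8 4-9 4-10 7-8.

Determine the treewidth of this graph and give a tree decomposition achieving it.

Every bag has size at most 3, so the width is 3 − 1 = 2 and tw(G) ≤ 2. On the other hand G contains the 3-clique {2, 3, 9}. A clique must lie in a single bag of any decomposition, so no decomposition can have width below 2. Combining the bounds, tw(G) = 2.

Treewidth 2.
One optimal decomposition is:
Bags: B1 = {1, 3, 4}  B2 = {3, 4, 9}  B3 = {3, 4, 8}  B4 = {3, 4, 5}  B5 = {2, 3, 9}  B6 = {3, 7, 8}  B7 = {3, 4, 6}  B8 = {3, 4, 10}
Tree: B1–B2, B1–B3, B1–B4, B2–B5, B3–B6, B2–B7, B2–B8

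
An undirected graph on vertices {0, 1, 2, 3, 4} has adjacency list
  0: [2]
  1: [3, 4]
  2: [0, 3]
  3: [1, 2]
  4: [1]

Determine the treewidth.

A width-1 tree decomposition is:
Bags: B1 = {0, 2}  B2 = {2, 3}  B3 = {1, 3}  B4 = {1, 4}
Tree: B1–B2, B2–B3, B3–B4
Each bag holds 2 vertices, so the decomposition has width 1, which upper-bounds the treewidth. Since G has at least one edge (e.g. 0–2), it is not an edgeless graph, so tw(G) ≥ 1. Therefore the treewidth is 1.

1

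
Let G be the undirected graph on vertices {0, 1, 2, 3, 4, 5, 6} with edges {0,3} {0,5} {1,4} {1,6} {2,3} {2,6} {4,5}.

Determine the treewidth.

A width-2 tree decomposition is:
Bags: B1 = {0, 2, 3}  B2 = {0, 2, 5}  B3 = {2, 4, 5}  B4 = {1, 2, 4}  B5 = {1, 2, 6}
Tree: B1–B2, B2–B3, B3–B4, B4–B5
Each bag holds 3 vertices, so the decomposition has width 2, which upper-bounds the treewidth. The edges 2–3–0–5–4–1–6–2 form a cycle, so G is not a tree and its treewidth is at least 2. Hence tw(G) = 2 exactly.

2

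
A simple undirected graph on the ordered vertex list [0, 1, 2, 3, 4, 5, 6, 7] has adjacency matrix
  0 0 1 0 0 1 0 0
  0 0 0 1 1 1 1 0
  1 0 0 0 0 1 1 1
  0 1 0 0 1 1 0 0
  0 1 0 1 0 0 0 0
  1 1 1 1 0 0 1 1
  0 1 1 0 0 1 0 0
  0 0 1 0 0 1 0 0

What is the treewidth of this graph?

2

A width-2 tree decomposition is:
Bags: B1 = {2, 5, 6}  B2 = {1, 5, 6}  B3 = {0, 2, 5}  B4 = {2, 5, 7}  B5 = {1, 3, 5}  B6 = {1, 3, 4}
Tree: B1–B2, B1–B3, B1–B4, B2–B5, B5–B6
The largest bag has 3 vertices, giving width 2; this decomposition certifies tw(G) ≤ 2. Conversely, {1, 3, 4} is a clique of size 3, and the vertices of any clique must share a bag in every tree decomposition; so some bag has ≥ 3 vertices and tw(G) ≥ 2. Combining the bounds, tw(G) = 2.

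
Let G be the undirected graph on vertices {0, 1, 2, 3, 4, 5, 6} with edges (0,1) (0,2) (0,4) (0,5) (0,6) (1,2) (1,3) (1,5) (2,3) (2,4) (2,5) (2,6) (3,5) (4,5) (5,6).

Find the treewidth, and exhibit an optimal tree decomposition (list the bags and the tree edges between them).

Treewidth 3.
One such decomposition:
Bags: B1 = {0, 2, 4, 5}  B2 = {0, 2, 5, 6}  B3 = {0, 1, 2, 5}  B4 = {1, 2, 3, 5}
Tree: B1–B2, B1–B3, B3–B4

Each bag holds 4 vertices, so the decomposition has width 3, which upper-bounds the treewidth. For the lower bound, the 4 vertices {0, 1, 2, 5} are pairwise adjacent, and any tree decomposition puts a clique entirely inside one bag — forcing width ≥ 3. Combining the bounds, tw(G) = 3.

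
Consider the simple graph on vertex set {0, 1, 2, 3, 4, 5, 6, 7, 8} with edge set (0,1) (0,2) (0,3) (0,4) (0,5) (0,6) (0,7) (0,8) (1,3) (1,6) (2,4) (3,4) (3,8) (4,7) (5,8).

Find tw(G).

A width-2 tree decomposition is:
Bags: B1 = {0, 3, 4}  B2 = {0, 2, 4}  B3 = {0, 4, 7}  B4 = {0, 3, 8}  B5 = {0, 5, 8}  B6 = {0, 1, 3}  B7 = {0, 1, 6}
Tree: B1–B2, B2–B3, B1–B4, B4–B5, B4–B6, B6–B7
Every bag has size at most 3, so the width is 3 − 1 = 2 and tw(G) ≤ 2. On the other hand G contains the 3-clique {0, 2, 4}. A clique must lie in a single bag of any decomposition, so no decomposition can have width below 2. Therefore the treewidth is 2.

2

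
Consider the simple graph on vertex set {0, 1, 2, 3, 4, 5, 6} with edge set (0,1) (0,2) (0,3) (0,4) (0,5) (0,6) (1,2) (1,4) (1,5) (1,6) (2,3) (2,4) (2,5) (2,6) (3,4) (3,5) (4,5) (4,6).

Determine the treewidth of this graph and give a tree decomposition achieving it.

Every bag has size at most 5, so the width is 5 − 1 = 4 and tw(G) ≤ 4. Conversely, {0, 1, 2, 4, 5} is a clique of size 5, and the vertices of any clique must share a bag in every tree decomposition; so some bag has ≥ 5 vertices and tw(G) ≥ 4. The upper and lower bounds meet at 4, so that is the treewidth.

Treewidth 4.
Bags: B1 = {0, 1, 2, 4, 5}  B2 = {0, 2, 3, 4, 5}  B3 = {0, 1, 2, 4, 6}
Tree: B1–B2, B1–B3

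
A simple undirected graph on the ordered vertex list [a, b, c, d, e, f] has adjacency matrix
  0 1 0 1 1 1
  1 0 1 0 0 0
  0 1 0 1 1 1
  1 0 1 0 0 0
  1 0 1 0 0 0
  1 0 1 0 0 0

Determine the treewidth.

2

A width-2 tree decomposition is:
Bags: B1 = {a, c, d}  B2 = {a, c, e}  B3 = {a, c, f}  B4 = {a, b, c}
Tree: B1–B2, B2–B3, B3–B4
The largest bag has 3 vertices, giving width 2; this decomposition certifies tw(G) ≤ 2. Since d–c–e–a–d is a cycle in G, G is not acyclic. Forests are exactly the graphs of treewidth ≤ 1, so tw(G) ≥ 2. Therefore the treewidth is 2.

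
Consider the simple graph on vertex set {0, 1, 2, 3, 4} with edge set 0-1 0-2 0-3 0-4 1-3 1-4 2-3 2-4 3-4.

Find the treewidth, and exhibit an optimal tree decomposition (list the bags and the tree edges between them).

Treewidth 3.
One optimal decomposition is:
Bags: B1 = {0, 2, 3, 4}  B2 = {0, 1, 3, 4}
Tree: B1–B2

The largest bag has 4 vertices, giving width 3; this decomposition certifies tw(G) ≤ 3. For the lower bound, the 4 vertices {0, 1, 3, 4} are pairwise adjacent, and any tree decomposition puts a clique entirely inside one bag — forcing width ≥ 3. The upper and lower bounds meet at 3, so that is the treewidth.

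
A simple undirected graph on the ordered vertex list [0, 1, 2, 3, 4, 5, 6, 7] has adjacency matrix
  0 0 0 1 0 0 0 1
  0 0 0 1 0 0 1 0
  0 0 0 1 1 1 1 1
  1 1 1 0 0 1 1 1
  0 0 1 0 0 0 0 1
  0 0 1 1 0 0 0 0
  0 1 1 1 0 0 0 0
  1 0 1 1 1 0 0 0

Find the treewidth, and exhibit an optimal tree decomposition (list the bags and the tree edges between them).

The largest bag has 3 vertices, giving width 2; this decomposition certifies tw(G) ≤ 2. Conversely, {0, 3, 7} is a clique of size 3, and the vertices of any clique must share a bag in every tree decomposition; so some bag has ≥ 3 vertices and tw(G) ≥ 2. Combining the bounds, tw(G) = 2.

Treewidth 2.
Bags: B1 = {2, 3, 6}  B2 = {2, 3, 7}  B3 = {0, 3, 7}  B4 = {2, 3, 5}  B5 = {2, 4, 7}  B6 = {1, 3, 6}
Tree: B1–B2, B2–B3, B2–B4, B2–B5, B1–B6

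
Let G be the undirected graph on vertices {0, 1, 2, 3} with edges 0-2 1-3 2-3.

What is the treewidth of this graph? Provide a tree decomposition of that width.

Treewidth 1.
Bags: B1 = {0, 2}  B2 = {2, 3}  B3 = {1, 3}
Tree: B1–B2, B2–B3

The largest bag has 2 vertices, giving width 1; this decomposition certifies tw(G) ≤ 1. Any graph with an edge has treewidth ≥ 1, and G has the edge 2–0. Combining the bounds, tw(G) = 1.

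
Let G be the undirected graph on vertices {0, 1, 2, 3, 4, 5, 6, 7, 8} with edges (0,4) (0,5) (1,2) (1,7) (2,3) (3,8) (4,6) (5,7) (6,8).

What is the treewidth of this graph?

2

A width-2 tree decomposition is:
Bags: B1 = {1, 2, 7}  B2 = {2, 5, 7}  B3 = {0, 2, 5}  B4 = {0, 2, 4}  B5 = {2, 4, 6}  B6 = {2, 6, 8}  B7 = {2, 3, 8}
Tree: B1–B2, B2–B3, B3–B4, B4–B5, B5–B6, B6–B7
Every bag has size at most 3, so the width is 3 − 1 = 2 and tw(G) ≤ 2. Since 2–1–7–5–0–4–6–8–3–2 is a cycle in G, G is not acyclic. Forests are exactly the graphs of treewidth ≤ 1, so tw(G) ≥ 2. Combining the bounds, tw(G) = 2.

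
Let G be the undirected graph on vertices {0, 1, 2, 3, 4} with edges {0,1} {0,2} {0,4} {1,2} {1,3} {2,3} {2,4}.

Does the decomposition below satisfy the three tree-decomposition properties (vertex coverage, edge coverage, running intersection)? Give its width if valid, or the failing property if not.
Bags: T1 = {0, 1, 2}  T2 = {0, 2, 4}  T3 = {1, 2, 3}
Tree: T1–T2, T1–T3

Yes; width 2.

Checking the three conditions: (i) the bags cover all of {0, 1, 2, 3, 4}; (ii) for each edge, some bag contains both endpoints; (iii) the bags containing any fixed vertex form a subtree. All hold, so the decomposition is valid with width 3 − 1 = 2.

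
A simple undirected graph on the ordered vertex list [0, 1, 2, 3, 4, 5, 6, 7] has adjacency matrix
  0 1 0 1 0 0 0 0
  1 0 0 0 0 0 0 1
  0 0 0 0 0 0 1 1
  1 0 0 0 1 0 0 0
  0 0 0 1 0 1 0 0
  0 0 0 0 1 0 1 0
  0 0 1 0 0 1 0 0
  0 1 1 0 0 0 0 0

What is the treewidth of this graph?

2

A width-2 tree decomposition is:
Bags: B1 = {0, 1, 7}  B2 = {0, 3, 7}  B3 = {3, 4, 7}  B4 = {4, 5, 7}  B5 = {5, 6, 7}  B6 = {2, 6, 7}
Tree: B1–B2, B2–B3, B3–B4, B4–B5, B5–B6
Every bag has size at most 3, so the width is 3 − 1 = 2 and tw(G) ≤ 2. For the lower bound, G contains the cycle 7–1–0–3–4–5–6–2–7, so G is not a forest; only forests have treewidth ≤ 1, hence tw(G) ≥ 2. Hence tw(G) = 2 exactly.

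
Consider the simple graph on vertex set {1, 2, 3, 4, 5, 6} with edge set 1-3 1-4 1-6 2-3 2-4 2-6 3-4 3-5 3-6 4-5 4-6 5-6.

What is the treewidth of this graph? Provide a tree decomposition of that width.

Treewidth 3.
Bags: B1 = {3, 4, 5, 6}  B2 = {1, 3, 4, 6}  B3 = {2, 3, 4, 6}
Tree: B1–B2, B1–B3

Every bag has size at most 4, so the width is 4 − 1 = 3 and tw(G) ≤ 3. Conversely, {1, 3, 4, 6} is a clique of size 4, and the vertices of any clique must share a bag in every tree decomposition; so some bag has ≥ 4 vertices and tw(G) ≥ 3. Therefore the treewidth is 3.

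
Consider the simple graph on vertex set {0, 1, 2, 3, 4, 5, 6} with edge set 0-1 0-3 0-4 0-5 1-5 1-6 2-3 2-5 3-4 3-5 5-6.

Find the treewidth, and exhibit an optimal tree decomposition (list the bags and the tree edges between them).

The largest bag has 3 vertices, giving width 2; this decomposition certifies tw(G) ≤ 2. Conversely, {0, 3, 4} is a clique of size 3, and the vertices of any clique must share a bag in every tree decomposition; so some bag has ≥ 3 vertices and tw(G) ≥ 2. Therefore the treewidth is 2.

Treewidth 2.
Bags: B1 = {0, 3, 5}  B2 = {0, 3, 4}  B3 = {2, 3, 5}  B4 = {0, 1, 5}  B5 = {1, 5, 6}
Tree: B1–B2, B1–B3, B1–B4, B4–B5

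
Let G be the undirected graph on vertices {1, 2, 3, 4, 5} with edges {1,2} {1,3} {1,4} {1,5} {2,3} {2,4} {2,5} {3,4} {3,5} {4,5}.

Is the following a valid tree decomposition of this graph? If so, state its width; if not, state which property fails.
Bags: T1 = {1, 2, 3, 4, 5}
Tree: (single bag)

Yes; width 4.

Checking the three conditions: (i) the bags cover all of {1, 2, 3, 4, 5}; (ii) for each edge, some bag contains both endpoints; (iii) the bags containing any fixed vertex form a subtree. All hold, so the decomposition is valid with width 5 − 1 = 4.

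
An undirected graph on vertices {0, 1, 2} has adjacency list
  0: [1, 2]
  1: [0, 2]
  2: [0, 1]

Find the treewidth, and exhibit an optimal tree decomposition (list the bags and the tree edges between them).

Treewidth 2.
One optimal decomposition is:
Bags: B1 = {0, 1, 2}
Tree: (single bag)

A single bag containing all 3 vertices is trivially a valid decomposition of width 2. Conversely, {0, 1, 2} is a clique of size 3, and the vertices of any clique must share a bag in every tree decomposition; so some bag has ≥ 3 vertices and tw(G) ≥ 2. The upper and lower bounds meet at 2, so that is the treewidth.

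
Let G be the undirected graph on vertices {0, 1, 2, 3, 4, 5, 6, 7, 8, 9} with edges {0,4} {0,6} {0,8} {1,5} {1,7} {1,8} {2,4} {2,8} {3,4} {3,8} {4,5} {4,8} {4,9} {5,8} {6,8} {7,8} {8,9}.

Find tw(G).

2

A width-2 tree decomposition is:
Bags: B1 = {4, 5, 8}  B2 = {1, 5, 8}  B3 = {1, 7, 8}  B4 = {0, 4, 8}  B5 = {2, 4, 8}  B6 = {4, 8, 9}  B7 = {0, 6, 8}  B8 = {3, 4, 8}
Tree: B1–B2, B2–B3, B1–B4, B4–B5, B1–B6, B4–B7, B6–B8
Each bag holds 3 vertices, so the decomposition has width 2, which upper-bounds the treewidth. For the lower bound, the 3 vertices {1, 5, 8} are pairwise adjacent, and any tree decomposition puts a clique entirely inside one bag — forcing width ≥ 2. The upper and lower bounds meet at 2, so that is the treewidth.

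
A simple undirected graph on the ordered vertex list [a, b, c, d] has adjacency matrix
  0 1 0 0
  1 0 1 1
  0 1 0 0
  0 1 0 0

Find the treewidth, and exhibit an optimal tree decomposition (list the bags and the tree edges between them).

Every bag has size at most 2, so the width is 2 − 1 = 1 and tw(G) ≤ 1. G has an edge, so its treewidth is at least 1. Therefore the treewidth is 1.

Treewidth 1.
One such decomposition:
Bags: B1 = {b, c}  B2 = {a, b}  B3 = {b, d}
Tree: B1–B2, B1–B3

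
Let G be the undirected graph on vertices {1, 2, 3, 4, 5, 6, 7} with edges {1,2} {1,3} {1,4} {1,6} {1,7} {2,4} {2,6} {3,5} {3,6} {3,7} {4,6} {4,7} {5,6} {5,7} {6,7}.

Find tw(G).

3

A width-3 tree decomposition is:
Bags: B1 = {1, 3, 6, 7}  B2 = {1, 4, 6, 7}  B3 = {1, 2, 4, 6}  B4 = {3, 5, 6, 7}
Tree: B1–B2, B2–B3, B1–B4
The largest bag has 4 vertices, giving width 3; this decomposition certifies tw(G) ≤ 3. On the other hand G contains the 4-clique {1, 3, 6, 7}. A clique must lie in a single bag of any decomposition, so no decomposition can have width below 3. Hence tw(G) = 3 exactly.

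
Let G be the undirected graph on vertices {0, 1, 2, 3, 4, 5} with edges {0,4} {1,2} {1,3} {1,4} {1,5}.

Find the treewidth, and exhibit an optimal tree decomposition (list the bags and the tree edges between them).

Treewidth 1.
One optimal decomposition is:
Bags: B1 = {1, 3}  B2 = {1, 2}  B3 = {1, 4}  B4 = {0, 4}  B5 = {1, 5}
Tree: B1–B2, B1–B3, B3–B4, B2–B5

Every bag has size at most 2, so the width is 2 − 1 = 1 and tw(G) ≤ 1. G has an edge, so its treewidth is at least 1. Therefore the treewidth is 1.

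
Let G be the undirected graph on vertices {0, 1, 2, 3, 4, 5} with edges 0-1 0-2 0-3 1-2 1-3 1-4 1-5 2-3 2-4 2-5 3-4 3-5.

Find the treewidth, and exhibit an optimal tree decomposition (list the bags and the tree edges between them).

Treewidth 3.
One such decomposition:
Bags: B1 = {1, 2, 3, 5}  B2 = {0, 1, 2, 3}  B3 = {1, 2, 3, 4}
Tree: B1–B2, B2–B3

Each bag holds 4 vertices, so the decomposition has width 3, which upper-bounds the treewidth. On the other hand G contains the 4-clique {0, 1, 2, 3}. A clique must lie in a single bag of any decomposition, so no decomposition can have width below 3. Therefore the treewidth is 3.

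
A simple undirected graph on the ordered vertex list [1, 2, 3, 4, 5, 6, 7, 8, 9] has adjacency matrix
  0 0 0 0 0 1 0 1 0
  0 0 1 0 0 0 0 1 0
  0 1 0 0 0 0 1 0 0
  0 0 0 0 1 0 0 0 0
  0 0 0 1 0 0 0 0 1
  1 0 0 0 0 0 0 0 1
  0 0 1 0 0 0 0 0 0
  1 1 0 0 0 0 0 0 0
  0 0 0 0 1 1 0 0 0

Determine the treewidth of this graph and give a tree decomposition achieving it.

Treewidth 1.
One optimal decomposition is:
Bags: B1 = {4, 5}  B2 = {5, 9}  B3 = {6, 9}  B4 = {1, 6}  B5 = {1, 8}  B6 = {2, 8}  B7 = {2, 3}  B8 = {3, 7}
Tree: B1–B2, B2–B3, B3–B4, B4–B5, B5–B6, B6–B7, B7–B8

Each bag holds 2 vertices, so the decomposition has width 1, which upper-bounds the treewidth. Since G has at least one edge (e.g. 4–5), it is not an edgeless graph, so tw(G) ≥ 1. Therefore the treewidth is 1.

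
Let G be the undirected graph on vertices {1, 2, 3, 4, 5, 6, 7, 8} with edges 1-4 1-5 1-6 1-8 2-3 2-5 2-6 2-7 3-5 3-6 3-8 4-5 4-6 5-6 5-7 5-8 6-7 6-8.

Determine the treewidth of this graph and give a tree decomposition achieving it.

Treewidth 3.
One optimal decomposition is:
Bags: B1 = {1, 5, 6, 8}  B2 = {3, 5, 6, 8}  B3 = {2, 3, 5, 6}  B4 = {1, 4, 5, 6}  B5 = {2, 5, 6, 7}
Tree: B1–B2, B2–B3, B1–B4, B3–B5

The largest bag has 4 vertices, giving width 3; this decomposition certifies tw(G) ≤ 3. Conversely, {1, 5, 6, 8} is a clique of size 4, and the vertices of any clique must share a bag in every tree decomposition; so some bag has ≥ 4 vertices and tw(G) ≥ 3. Hence tw(G) = 3 exactly.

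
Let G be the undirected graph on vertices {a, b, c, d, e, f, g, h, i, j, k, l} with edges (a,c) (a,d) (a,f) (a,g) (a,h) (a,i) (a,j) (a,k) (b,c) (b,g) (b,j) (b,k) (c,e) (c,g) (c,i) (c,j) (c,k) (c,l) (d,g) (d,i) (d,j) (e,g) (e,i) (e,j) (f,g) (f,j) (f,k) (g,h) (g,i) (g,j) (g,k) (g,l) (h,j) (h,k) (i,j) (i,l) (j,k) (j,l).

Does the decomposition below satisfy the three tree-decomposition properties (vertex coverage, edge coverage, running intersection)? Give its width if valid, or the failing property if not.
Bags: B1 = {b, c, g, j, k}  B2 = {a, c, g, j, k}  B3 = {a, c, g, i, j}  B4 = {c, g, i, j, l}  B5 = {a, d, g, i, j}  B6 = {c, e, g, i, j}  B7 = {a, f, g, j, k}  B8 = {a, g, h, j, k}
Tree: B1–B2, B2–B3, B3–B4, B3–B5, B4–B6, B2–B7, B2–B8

Vertex coverage: the bags together contain {a, b, c, d, e, f, g, h, i, j, k, l}, the full vertex set. Edge coverage: each edge of G has both endpoints in at least one bag. Running intersection: for every vertex, the bags containing it form a connected subtree. All three properties hold, so this is a valid tree decomposition of width max|bag| − 1 = 4, and hence tw(G) ≤ 4.

Yes; width 4.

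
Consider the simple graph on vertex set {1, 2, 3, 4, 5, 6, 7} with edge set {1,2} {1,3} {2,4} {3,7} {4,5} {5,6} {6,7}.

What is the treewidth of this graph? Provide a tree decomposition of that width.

Treewidth 2.
One optimal decomposition is:
Bags: B1 = {1, 3, 7}  B2 = {1, 6, 7}  B3 = {1, 5, 6}  B4 = {1, 4, 5}  B5 = {1, 2, 4}
Tree: B1–B2, B2–B3, B3–B4, B4–B5

Every bag has size at most 3, so the width is 3 − 1 = 2 and tw(G) ≤ 2. Since 1–3–7–6–5–4–2–1 is a cycle in G, G is not acyclic. Forests are exactly the graphs of treewidth ≤ 1, so tw(G) ≥ 2. Combining the bounds, tw(G) = 2.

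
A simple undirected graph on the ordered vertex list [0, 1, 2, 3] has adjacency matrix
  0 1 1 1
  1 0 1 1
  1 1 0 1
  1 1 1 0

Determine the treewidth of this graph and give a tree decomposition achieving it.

A single bag containing all 4 vertices is trivially a valid decomposition of width 3. Conversely, {0, 1, 2, 3} is a clique of size 4, and the vertices of any clique must share a bag in every tree decomposition; so some bag has ≥ 4 vertices and tw(G) ≥ 3. Combining the bounds, tw(G) = 3.

Treewidth 3.
Bags: B1 = {0, 1, 2, 3}
Tree: (single bag)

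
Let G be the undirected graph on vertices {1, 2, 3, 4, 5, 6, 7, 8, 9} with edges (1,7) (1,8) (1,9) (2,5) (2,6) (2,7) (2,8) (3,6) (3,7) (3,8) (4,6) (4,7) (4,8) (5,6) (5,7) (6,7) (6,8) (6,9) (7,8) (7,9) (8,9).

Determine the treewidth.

3

A width-3 tree decomposition is:
Bags: B1 = {4, 6, 7, 8}  B2 = {6, 7, 8, 9}  B3 = {2, 6, 7, 8}  B4 = {2, 5, 6, 7}  B5 = {3, 6, 7, 8}  B6 = {1, 7, 8, 9}
Tree: B1–B2, B2–B3, B3–B4, B1–B5, B2–B6
Each bag holds 4 vertices, so the decomposition has width 3, which upper-bounds the treewidth. On the other hand G contains the 4-clique {1, 7, 8, 9}. A clique must lie in a single bag of any decomposition, so no decomposition can have width below 3. Hence tw(G) = 3 exactly.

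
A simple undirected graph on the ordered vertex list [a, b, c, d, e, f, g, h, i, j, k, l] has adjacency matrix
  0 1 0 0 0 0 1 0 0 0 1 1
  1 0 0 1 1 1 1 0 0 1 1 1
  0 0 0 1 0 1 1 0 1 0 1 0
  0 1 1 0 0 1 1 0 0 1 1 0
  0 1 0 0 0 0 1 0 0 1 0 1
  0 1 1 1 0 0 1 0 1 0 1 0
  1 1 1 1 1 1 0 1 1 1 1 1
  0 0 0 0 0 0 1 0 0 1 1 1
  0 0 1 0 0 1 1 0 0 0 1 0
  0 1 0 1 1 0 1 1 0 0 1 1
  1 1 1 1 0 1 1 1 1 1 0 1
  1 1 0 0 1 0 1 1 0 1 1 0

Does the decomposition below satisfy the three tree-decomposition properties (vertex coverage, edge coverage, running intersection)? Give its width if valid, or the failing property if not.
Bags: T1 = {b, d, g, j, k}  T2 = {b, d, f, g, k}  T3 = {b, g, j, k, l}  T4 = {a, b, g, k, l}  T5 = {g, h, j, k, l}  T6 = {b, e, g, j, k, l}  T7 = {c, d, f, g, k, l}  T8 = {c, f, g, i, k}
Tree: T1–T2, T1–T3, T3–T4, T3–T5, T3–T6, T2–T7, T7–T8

A tree decomposition must satisfy three properties: every vertex lies in some bag; for every edge, both endpoints lie together in some bag; and for every vertex, the bags containing it form a connected subtree. Here bags containing vertex l are not connected in the tree, so the decomposition is invalid.

No — bags containing vertex l are not connected in the tree.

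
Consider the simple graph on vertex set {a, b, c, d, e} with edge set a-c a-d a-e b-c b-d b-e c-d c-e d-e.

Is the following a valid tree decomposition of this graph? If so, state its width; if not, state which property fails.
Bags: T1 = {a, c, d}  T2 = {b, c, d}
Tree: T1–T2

A tree decomposition must satisfy three properties: every vertex lies in some bag; for every edge, both endpoints lie together in some bag; and for every vertex, the bags containing it form a connected subtree. Here vertex e appears in no bag, so the decomposition is invalid.

No — vertex e appears in no bag.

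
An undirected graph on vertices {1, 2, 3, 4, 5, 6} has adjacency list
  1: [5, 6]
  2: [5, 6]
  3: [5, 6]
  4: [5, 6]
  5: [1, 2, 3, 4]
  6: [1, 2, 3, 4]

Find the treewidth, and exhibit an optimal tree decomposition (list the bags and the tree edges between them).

The largest bag has 3 vertices, giving width 2; this decomposition certifies tw(G) ≤ 2. The edges 6–1–5–2–6 form a cycle, so G is not a tree and its treewidth is at least 2. Therefore the treewidth is 2.

Treewidth 2.
Bags: B1 = {1, 5, 6}  B2 = {2, 5, 6}  B3 = {3, 5, 6}  B4 = {4, 5, 6}
Tree: B1–B2, B2–B3, B3–B4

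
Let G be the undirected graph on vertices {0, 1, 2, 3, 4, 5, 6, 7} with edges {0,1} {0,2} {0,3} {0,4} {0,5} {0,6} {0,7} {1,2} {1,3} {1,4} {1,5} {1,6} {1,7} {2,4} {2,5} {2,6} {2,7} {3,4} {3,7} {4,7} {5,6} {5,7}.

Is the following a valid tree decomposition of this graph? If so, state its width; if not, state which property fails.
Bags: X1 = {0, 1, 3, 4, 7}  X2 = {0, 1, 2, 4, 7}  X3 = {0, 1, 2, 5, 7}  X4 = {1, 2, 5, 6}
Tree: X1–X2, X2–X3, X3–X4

A tree decomposition must satisfy three properties: every vertex lies in some bag; for every edge, both endpoints lie together in some bag; and for every vertex, the bags containing it form a connected subtree. Here edge (0,6) lies in no bag, so the decomposition is invalid.

No — edge (0,6) lies in no bag.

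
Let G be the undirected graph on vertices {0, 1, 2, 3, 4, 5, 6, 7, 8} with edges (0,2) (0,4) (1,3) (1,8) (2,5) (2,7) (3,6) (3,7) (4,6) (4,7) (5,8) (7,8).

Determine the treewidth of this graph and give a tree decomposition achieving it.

Every bag has size at most 4, so the width is 4 − 1 = 3 and tw(G) ≤ 3. For the lower bound: the 4 vertex sets {0,4,6}, {3}, {7}, {1,2,5,8} are disjoint, each induces a connected subgraph, and every pair is joined by at least one edge of G. Contracting each set to a single vertex therefore yields K_{4} as a minor, and since treewidth is minor-monotone, tw(G) ≥ tw(K_{4}) = 3. Hence tw(G) = 3 exactly.

Treewidth 3.
Bags: B1 = {0, 3, 4, 6}  B2 = {0, 3, 4, 7}  B3 = {0, 2, 3, 7}  B4 = {1, 2, 3, 7}  B5 = {1, 2, 7, 8}  B6 = {1, 2, 5, 8}
Tree: B1–B2, B2–B3, B3–B4, B4–B5, B5–B6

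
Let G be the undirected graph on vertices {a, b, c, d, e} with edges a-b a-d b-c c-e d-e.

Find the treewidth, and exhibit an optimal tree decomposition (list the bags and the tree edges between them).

Every bag has size at most 3, so the width is 3 − 1 = 2 and tw(G) ≤ 2. For the lower bound, G contains the cycle c–e–d–a–b–c, so G is not a forest; only forests have treewidth ≤ 1, hence tw(G) ≥ 2. Therefore the treewidth is 2.

Treewidth 2.
Bags: B1 = {c, d, e}  B2 = {a, c, d}  B3 = {a, b, c}
Tree: B1–B2, B2–B3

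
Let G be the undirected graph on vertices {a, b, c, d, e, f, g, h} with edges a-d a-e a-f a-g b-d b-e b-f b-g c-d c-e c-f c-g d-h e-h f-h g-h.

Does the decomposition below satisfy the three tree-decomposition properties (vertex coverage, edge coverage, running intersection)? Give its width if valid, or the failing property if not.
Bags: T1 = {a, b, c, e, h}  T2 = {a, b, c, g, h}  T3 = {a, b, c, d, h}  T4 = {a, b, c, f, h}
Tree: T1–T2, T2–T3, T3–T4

Yes; width 4.

Every vertex of G appears in some bag (union = {a, b, c, d, e, f, g, h}); every edge is covered by a bag; and for each vertex v the set of bags containing v is connected in the bag tree. The decomposition is therefore valid. The largest bag has 5 vertices, so the width is 4.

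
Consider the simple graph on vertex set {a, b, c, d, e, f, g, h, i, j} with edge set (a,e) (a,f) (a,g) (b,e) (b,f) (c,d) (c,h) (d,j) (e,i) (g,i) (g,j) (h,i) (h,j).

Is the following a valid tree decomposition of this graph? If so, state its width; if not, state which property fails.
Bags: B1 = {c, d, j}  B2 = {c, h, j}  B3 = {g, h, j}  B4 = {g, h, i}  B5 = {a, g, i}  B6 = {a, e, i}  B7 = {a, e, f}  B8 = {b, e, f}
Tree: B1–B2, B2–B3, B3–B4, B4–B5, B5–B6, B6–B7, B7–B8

Checking the three conditions: (i) the bags cover all of {a, b, c, d, e, f, g, h, i, j}; (ii) for each edge, some bag contains both endpoints; (iii) the bags containing any fixed vertex form a subtree. All hold, so the decomposition is valid with width 3 − 1 = 2.

Yes; width 2.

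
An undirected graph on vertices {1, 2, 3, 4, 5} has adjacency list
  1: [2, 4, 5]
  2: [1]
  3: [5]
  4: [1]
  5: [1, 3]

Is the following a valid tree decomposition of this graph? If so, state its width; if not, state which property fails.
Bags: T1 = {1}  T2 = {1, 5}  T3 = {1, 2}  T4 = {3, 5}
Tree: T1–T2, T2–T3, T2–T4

A tree decomposition must satisfy three properties: every vertex lies in some bag; for every edge, both endpoints lie together in some bag; and for every vertex, the bags containing it form a connected subtree. Here vertex 4 appears in no bag, so the decomposition is invalid.

No — vertex 4 appears in no bag.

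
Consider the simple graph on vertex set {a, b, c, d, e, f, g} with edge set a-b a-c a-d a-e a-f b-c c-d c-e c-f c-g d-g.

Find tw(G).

2

A width-2 tree decomposition is:
Bags: B1 = {a, c, d}  B2 = {c, d, g}  B3 = {a, c, f}  B4 = {a, c, e}  B5 = {a, b, c}
Tree: B1–B2, B1–B3, B3–B4, B1–B5
Each bag holds 3 vertices, so the decomposition has width 2, which upper-bounds the treewidth. On the other hand G contains the 3-clique {c, d, g}. A clique must lie in a single bag of any decomposition, so no decomposition can have width below 2. The upper and lower bounds meet at 2, so that is the treewidth.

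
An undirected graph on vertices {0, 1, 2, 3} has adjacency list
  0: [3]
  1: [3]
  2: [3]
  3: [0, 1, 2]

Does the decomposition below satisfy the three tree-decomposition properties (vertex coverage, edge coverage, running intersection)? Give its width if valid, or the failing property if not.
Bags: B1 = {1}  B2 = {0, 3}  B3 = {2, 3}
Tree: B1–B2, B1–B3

A tree decomposition must satisfy three properties: every vertex lies in some bag; for every edge, both endpoints lie together in some bag; and for every vertex, the bags containing it form a connected subtree. Here edge (3,1) lies in no bag, so the decomposition is invalid.

No — edge (3,1) lies in no bag.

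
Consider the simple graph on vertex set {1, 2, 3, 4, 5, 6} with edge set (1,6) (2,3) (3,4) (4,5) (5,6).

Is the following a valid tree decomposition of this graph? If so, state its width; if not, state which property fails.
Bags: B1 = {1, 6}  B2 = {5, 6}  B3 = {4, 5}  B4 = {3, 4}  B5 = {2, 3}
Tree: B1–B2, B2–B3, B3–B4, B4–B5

Yes; width 1.

Every vertex of G appears in some bag (union = {1, 2, 3, 4, 5, 6}); every edge is covered by a bag; and for each vertex v the set of bags containing v is connected in the bag tree. The decomposition is therefore valid. The largest bag has 2 vertices, so the width is 1.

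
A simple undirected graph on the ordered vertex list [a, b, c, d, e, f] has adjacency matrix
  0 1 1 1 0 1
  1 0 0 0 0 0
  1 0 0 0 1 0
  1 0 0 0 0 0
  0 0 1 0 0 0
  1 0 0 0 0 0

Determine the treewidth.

A width-1 tree decomposition is:
Bags: B1 = {a, b}  B2 = {a, c}  B3 = {a, f}  B4 = {c, e}  B5 = {a, d}
Tree: B1–B2, B1–B3, B2–B4, B1–B5
Every bag has size at most 2, so the width is 2 − 1 = 1 and tw(G) ≤ 1. Any graph with an edge has treewidth ≥ 1, and G has the edge a–b. Combining the bounds, tw(G) = 1.

1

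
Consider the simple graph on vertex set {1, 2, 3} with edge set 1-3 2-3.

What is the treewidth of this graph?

1

A width-1 tree decomposition is:
Bags: B1 = {1, 3}  B2 = {2, 3}
Tree: B1–B2
Each bag holds 2 vertices, so the decomposition has width 1, which upper-bounds the treewidth. G has an edge, so its treewidth is at least 1. Combining the bounds, tw(G) = 1.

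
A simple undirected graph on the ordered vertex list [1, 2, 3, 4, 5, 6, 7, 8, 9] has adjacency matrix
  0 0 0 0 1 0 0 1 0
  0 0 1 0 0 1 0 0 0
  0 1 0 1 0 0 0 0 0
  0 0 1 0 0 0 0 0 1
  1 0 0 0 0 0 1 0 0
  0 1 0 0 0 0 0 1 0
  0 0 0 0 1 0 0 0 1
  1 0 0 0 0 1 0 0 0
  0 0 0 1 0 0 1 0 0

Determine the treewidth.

A width-2 tree decomposition is:
Bags: B1 = {5, 7, 9}  B2 = {1, 5, 9}  B3 = {1, 8, 9}  B4 = {6, 8, 9}  B5 = {2, 6, 9}  B6 = {2, 3, 9}  B7 = {3, 4, 9}
Tree: B1–B2, B2–B3, B3–B4, B4–B5, B5–B6, B6–B7
Each bag holds 3 vertices, so the decomposition has width 2, which upper-bounds the treewidth. The edges 9–7–5–1–8–6–2–3–4–9 form a cycle, so G is not a tree and its treewidth is at least 2. Combining the bounds, tw(G) = 2.

2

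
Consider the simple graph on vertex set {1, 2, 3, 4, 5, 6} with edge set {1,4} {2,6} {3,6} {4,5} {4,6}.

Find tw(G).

1

A width-1 tree decomposition is:
Bags: B1 = {4, 6}  B2 = {1, 4}  B3 = {2, 6}  B4 = {4, 5}  B5 = {3, 6}
Tree: B1–B2, B1–B3, B1–B4, B1–B5
Each bag holds 2 vertices, so the decomposition has width 1, which upper-bounds the treewidth. Any graph with an edge has treewidth ≥ 1, and G has the edge 6–4. Combining the bounds, tw(G) = 1.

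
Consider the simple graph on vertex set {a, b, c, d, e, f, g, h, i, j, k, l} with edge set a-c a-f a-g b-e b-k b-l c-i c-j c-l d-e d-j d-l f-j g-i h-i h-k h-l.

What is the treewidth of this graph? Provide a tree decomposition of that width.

Treewidth 3.
One optimal decomposition is:
Bags: B1 = {a, f, g, i}  B2 = {a, c, f, i}  B3 = {c, f, i, j}  B4 = {c, h, i, j}  B5 = {c, h, j, l}  B6 = {d, h, j, l}  B7 = {d, h, k, l}  B8 = {b, d, k, l}  B9 = {b, d, e, k}
Tree: B1–B2, B2–B3, B3–B4, B4–B5, B5–B6, B6–B7, B7–B8, B8–B9

Each bag holds 4 vertices, so the decomposition has width 3, which upper-bounds the treewidth. For the lower bound: the 4 vertex sets {a,f,g}, {i}, {c}, {d,h,j,l} are disjoint, each induces a connected subgraph, and every pair is joined by at least one edge of G. Contracting each set to a single vertex therefore yields K_{4} as a minor, and since treewidth is minor-monotone, tw(G) ≥ tw(K_{4}) = 3. Combining the bounds, tw(G) = 3.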